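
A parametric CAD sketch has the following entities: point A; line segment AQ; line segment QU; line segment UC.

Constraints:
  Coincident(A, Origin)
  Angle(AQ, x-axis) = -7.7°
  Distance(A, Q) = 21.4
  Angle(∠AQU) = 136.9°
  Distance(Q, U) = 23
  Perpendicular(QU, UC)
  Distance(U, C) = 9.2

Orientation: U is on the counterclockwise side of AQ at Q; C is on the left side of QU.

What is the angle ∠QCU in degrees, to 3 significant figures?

68.2°

A is at the origin; AQ runs at -7.7° with length 21.4, so Q = 21.4·(cos -7.7°, sin -7.7°) = (21.2, -2.87). ∠AQU = 136.9°, so QU runs at -7.7° + (180° − 136.9°) = 35.4° from the x-axis; with |QU| = 23.0, U = Q + 23.0·(cos 35.4°, sin 35.4°) = (40.0, 10.5). QU is perpendicular to UC; with |UC| = 9.2 on the left of QU, C = U + 9.2·(-0.579, 0.815) = (34.6, 18.0). Then cos ∠QCU = CQ·CU / (|CQ||CU|), giving 68.2°.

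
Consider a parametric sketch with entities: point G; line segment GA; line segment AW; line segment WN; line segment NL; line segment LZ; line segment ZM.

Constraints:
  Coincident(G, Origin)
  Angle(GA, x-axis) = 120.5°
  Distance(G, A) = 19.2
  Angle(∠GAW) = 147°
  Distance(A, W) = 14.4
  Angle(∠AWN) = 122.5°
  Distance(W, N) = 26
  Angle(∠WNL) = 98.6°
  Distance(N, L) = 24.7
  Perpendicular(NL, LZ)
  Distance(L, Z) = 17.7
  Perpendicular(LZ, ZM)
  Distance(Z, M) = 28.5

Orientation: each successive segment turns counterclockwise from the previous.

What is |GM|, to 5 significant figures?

35.966

NL ⟂ LZ, so LZ runs at 22.400°; with |LZ| = 17.7, Z = (-19.141, -6.5138). The perpendicularity gives ZM at right angles to LZ, so ZM runs at 112.40°; with |ZM| = 28.5, M = (-30.002, 19.836). Then |GM| = |M − G| = 35.966.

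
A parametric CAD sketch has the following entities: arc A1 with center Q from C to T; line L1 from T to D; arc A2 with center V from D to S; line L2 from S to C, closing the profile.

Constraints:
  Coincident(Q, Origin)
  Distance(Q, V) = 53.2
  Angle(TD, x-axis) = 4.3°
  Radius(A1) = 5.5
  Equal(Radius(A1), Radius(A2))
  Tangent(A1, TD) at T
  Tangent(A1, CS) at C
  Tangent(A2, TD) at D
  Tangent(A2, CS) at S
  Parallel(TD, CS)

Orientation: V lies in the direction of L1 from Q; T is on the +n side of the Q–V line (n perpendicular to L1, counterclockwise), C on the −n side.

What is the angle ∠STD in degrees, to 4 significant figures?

11.68°

The slot axis is L1's direction at 4.3°, so u = (cos 4.3°, sin 4.3°) = (0.9972, 0.07498) and n = (−sin 4.3°, cos 4.3°) = (-0.07498, 0.9972). Q is at the origin and V lies 53.2 along u from Q, so V = 53.2·u = (53.05, 3.989). Tangency of A1 to both parallel lines with radius 5.5 puts T and C at Q ± 5.5·n: T = (-0.4124, 5.485), C = (0.4124, -5.485). Equal radii place D and S the same way about V: D = V + 5.5·n = (52.64, 9.473), S = V − 5.5·n = (53.46, -1.496). Then cos ∠STD = TS·TD / (|TS||TD|), giving 11.68°.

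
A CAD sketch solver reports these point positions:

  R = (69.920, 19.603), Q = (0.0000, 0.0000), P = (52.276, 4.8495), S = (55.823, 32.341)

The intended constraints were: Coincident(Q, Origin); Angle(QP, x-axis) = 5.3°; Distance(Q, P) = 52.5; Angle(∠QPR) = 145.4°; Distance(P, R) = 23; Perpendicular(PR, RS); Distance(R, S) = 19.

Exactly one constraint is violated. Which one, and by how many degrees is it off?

Perpendicular(PR, RS) — off by 8.00°.

Q = (0.00, 0.00) ✓; QP at 5.300° ✓; |QP| = 52.50 ✓; ∠QPR = 145.4° ✓; |PR| = 23.00 ✓; ∠(PR, RS) = 98.00° ✗; |RS| = 19.00 ✓.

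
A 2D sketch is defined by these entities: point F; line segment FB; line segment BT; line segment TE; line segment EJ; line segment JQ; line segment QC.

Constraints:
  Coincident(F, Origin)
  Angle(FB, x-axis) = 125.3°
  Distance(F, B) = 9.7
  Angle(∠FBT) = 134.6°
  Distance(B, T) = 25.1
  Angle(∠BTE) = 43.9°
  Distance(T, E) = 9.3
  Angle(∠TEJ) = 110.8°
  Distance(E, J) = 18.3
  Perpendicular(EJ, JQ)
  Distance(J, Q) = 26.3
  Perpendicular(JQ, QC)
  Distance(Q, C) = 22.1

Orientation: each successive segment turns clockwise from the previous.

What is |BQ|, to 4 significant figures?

28.35

F is at the origin; FB runs at 125.3° with length 9.7, so B = (-5.605, 7.917). ∠FBT = 134.6° gives BT at 79.90° from the x-axis; with |BT| = 25.1, T = (-1.204, 32.63). ∠BTE = 43.9° gives TE at -56.20° from the x-axis; with |TE| = 9.3, E = (3.970, 24.90). ∠TEJ = 110.8° gives EJ at -125.4° from the x-axis; with |EJ| = 18.3, J = (-6.631, 9.983). The perpendicularity gives JQ at right angles to EJ, so JQ runs at 144.6°; with |JQ| = 26.3, Q = (-28.07, 25.22). Then |BQ| = |Q − B| = 28.35.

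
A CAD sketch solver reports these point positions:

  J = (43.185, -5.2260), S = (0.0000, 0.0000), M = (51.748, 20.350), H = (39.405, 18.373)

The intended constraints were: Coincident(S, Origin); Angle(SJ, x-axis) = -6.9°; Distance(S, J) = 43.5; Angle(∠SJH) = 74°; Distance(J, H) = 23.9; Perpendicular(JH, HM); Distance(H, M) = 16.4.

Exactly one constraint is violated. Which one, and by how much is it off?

Distance(H, M) = 16.4 — off by 3.90.

S = (0.00, 0.00) ✓; SJ at -6.900° ✓; |SJ| = 43.50 ✓; ∠SJH = 74.00° ✓; |JH| = 23.90 ✓; ∠(JH, HM) = 90.00° ✓; |HM| = 12.50 ✗.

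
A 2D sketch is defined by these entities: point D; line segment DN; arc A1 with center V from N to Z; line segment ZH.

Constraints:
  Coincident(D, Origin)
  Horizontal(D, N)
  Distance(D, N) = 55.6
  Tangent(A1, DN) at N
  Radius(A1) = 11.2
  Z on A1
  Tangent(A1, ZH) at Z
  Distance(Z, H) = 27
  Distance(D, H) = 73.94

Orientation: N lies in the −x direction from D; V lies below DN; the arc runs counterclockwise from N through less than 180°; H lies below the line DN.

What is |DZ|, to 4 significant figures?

67.91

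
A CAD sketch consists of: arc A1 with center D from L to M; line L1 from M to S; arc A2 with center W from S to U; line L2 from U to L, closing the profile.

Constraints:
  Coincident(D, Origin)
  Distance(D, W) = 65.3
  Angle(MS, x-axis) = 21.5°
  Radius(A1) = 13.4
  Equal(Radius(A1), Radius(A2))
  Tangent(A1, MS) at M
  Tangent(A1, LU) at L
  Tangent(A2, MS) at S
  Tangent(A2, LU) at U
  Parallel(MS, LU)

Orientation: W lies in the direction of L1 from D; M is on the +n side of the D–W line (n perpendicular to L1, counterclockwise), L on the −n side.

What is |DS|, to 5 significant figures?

66.661

Tangency of A1 to both parallel lines with radius 13.4 puts M and L at D ± 13.4·n: M = (-4.9111, 12.468), L = (4.9111, -12.468). Equal radii place S and U the same way about W: S = W + 13.4·n = (55.845, 36.400), U = W − 13.4·n = (65.667, 11.465). Then |DS| = |S − D| = 66.661.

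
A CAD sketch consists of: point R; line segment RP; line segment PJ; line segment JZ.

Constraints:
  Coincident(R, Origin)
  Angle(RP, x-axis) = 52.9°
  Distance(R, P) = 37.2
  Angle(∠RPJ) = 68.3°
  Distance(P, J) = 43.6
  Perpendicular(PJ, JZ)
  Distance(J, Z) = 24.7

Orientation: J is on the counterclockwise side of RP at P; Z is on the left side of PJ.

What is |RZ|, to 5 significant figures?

31.433

R is at the origin; RP runs at 52.9° with length 37.2, so P = 37.2·(cos 52.9°, sin 52.9°) = (22.439, 29.670). ∠RPJ = 68.3°, so PJ runs at 52.9° + (180° − 68.3°) = 164.60° from the x-axis; with |PJ| = 43.6, J = P + 43.6·(cos 164.60°, sin 164.60°) = (-19.595, 41.248). PJ ⟂ JZ; with |JZ| = 24.7 on the left of PJ, Z = J + 24.7·(-0.26556, -0.96410) = (-26.154, 17.435). Then |RZ| = |Z − R| = 31.433.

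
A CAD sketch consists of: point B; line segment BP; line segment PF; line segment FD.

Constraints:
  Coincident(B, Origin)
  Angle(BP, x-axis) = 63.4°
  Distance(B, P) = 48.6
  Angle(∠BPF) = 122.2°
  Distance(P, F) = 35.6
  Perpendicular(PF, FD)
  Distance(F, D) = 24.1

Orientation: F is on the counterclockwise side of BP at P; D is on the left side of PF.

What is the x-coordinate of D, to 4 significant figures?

-17.29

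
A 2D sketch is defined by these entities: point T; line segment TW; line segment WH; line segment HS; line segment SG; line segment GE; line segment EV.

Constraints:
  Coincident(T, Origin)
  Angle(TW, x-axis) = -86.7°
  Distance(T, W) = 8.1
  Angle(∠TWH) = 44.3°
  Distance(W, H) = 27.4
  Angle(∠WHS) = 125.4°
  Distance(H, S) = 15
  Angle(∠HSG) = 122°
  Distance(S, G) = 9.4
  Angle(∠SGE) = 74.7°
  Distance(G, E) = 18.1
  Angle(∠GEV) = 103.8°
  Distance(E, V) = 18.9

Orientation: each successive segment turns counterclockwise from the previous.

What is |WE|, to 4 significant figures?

20.66

∠HSG = 122.0° gives SG at 161.6° from the x-axis; with |SG| = 9.4, G = (5.996, 30.14). ∠SGE = 74.7° gives GE at -93.10° from the x-axis; with |GE| = 18.1, E = (5.017, 12.07). Then |WE| = |E − W| = 20.66.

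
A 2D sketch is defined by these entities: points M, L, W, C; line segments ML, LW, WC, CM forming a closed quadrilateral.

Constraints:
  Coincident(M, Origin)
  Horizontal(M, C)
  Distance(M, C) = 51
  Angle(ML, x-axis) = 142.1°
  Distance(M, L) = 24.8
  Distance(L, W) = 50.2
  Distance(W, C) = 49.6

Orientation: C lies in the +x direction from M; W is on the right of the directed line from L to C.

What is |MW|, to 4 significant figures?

27.60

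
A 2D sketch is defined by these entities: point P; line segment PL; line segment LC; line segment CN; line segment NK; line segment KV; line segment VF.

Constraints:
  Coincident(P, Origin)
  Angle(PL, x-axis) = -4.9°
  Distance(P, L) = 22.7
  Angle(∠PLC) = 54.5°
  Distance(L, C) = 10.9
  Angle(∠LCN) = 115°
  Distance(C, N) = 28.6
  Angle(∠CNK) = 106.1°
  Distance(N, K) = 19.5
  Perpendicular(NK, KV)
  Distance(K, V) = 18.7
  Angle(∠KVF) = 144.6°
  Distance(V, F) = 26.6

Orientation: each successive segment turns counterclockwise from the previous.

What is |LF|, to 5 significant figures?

6.8875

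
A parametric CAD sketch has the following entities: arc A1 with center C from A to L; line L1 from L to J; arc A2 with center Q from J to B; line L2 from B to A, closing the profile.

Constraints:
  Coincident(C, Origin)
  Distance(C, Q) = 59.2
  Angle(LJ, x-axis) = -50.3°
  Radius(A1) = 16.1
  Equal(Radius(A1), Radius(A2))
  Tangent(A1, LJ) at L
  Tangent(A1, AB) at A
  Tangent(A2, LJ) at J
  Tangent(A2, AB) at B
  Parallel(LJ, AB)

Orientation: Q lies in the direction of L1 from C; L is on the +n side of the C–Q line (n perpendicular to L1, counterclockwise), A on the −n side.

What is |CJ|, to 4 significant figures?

61.35

The slot axis is L1's direction at -50.3°, so u = (cos -50.3°, sin -50.3°) = (0.6388, -0.7694) and n = (−sin -50.3°, cos -50.3°) = (0.7694, 0.6388). C is at the origin and Q lies 59.2 along u from C, so Q = 59.2·u = (37.82, -45.55). Tangency of A1 to both parallel lines with radius 16.1 puts L and A at C ± 16.1·n: L = (12.39, 10.28), A = (-12.39, -10.28). Equal radii place J and B the same way about Q: J = Q + 16.1·n = (50.20, -35.26), B = Q − 16.1·n = (25.43, -55.83). Then |CJ| = |J − C| = 61.35.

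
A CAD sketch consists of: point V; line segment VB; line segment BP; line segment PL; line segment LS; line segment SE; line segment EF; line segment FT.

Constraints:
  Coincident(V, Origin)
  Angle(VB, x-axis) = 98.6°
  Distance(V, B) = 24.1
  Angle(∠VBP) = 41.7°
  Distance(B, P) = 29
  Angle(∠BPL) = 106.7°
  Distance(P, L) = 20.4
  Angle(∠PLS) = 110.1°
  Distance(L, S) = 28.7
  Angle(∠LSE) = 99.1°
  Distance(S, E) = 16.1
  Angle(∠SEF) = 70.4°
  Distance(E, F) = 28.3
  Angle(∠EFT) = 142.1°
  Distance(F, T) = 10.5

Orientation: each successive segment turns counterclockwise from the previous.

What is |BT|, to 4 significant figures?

39.02

V is at the origin; VB runs at 98.6° with length 24.1, so B = (-3.604, 23.83). ∠VBP = 41.7° gives BP at -123.1° from the x-axis; with |BP| = 29.0, P = (-19.44, -0.4648). ∠BPL = 106.7° gives PL at -49.80° from the x-axis; with |PL| = 20.4, L = (-6.273, -16.05). ∠PLS = 110.1° gives LS at 20.10° from the x-axis; with |LS| = 28.7, S = (20.68, -6.183). ∠LSE = 99.1° gives SE at 101.0° from the x-axis; with |SE| = 16.1, E = (17.61, 9.621). ∠SEF = 70.4° gives EF at -149.4° from the x-axis; with |EF| = 28.3, F = (-6.752, -4.785). ∠EFT = 142.1° gives FT at -111.5° from the x-axis; with |FT| = 10.5, T = (-10.60, -14.55). Then |BT| = |T − B| = 39.02.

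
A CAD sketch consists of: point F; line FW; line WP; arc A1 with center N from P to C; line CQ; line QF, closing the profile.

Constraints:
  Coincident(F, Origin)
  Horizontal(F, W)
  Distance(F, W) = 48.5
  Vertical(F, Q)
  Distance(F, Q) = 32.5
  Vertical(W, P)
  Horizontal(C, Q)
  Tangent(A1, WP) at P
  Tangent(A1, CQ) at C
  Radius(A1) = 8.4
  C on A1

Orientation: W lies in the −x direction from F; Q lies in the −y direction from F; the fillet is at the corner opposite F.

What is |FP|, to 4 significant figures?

54.16

The virtual corner opposite F is at (-48.50, -32.50). Tangency of A1 to WP means the radius NP is perpendicular to WP and A1 meets CQ tangentially, so NC is at right angles to CQ, with radius 8.4, so the center N sits 8.4 in from both sides at N = (-40.10, -24.10). That places the tangent points at P = (-48.50, -24.10) on WP and C = (-40.10, -32.50) on CQ. Then |FP| = |P − F| = 54.16.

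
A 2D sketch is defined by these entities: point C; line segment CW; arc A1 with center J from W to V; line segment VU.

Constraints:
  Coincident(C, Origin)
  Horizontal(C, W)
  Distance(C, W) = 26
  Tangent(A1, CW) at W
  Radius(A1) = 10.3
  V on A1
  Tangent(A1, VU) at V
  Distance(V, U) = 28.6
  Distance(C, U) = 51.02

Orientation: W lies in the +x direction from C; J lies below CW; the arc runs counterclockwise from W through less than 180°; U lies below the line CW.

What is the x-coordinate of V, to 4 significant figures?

17.08

C is at the origin; C and W share the same y with |CW| = 26.0 and W on the +x side, so W = (26.00, 0.000). Since A1 is tangent to CW there, JW ⟂ CW, so J = W + (0, -10.3) = (26.00, -10.30). Since JV ⟂ VU (tangency), |JU| = √(10.3² + 28.6²) = 30.40 regardless of where V sits on A1. So U lies on both circle(C, 51.02) and circle(J, 30.40); the below-CW intersection is U = (31.40, -40.22). V is the foot of the tangent from U: V = (17.08, -15.46).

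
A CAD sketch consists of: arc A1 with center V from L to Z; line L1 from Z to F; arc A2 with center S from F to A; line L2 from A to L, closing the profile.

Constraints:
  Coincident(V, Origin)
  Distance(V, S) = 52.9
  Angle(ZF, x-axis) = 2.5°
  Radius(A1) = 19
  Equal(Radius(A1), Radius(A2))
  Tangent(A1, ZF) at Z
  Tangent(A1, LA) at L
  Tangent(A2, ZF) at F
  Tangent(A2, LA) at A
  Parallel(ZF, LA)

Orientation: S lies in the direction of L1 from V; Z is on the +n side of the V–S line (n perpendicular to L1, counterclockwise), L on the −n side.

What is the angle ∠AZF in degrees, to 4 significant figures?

35.69°

The slot axis is L1's direction at 2.5°, so u = (cos 2.5°, sin 2.5°) = (0.9990, 0.04362) and n = (−sin 2.5°, cos 2.5°) = (-0.04362, 0.9990). V is at the origin and S lies 52.9 along u from V, so S = 52.9·u = (52.85, 2.307). Tangency of A1 to both parallel lines with radius 19.0 puts Z and L at V ± 19.0·n: Z = (-0.8288, 18.98), L = (0.8288, -18.98). Equal radii place F and A the same way about S: F = S + 19.0·n = (52.02, 21.29), A = S − 19.0·n = (53.68, -16.67). Then cos ∠AZF = ZA·ZF / (|ZA||ZF|), giving 35.69°.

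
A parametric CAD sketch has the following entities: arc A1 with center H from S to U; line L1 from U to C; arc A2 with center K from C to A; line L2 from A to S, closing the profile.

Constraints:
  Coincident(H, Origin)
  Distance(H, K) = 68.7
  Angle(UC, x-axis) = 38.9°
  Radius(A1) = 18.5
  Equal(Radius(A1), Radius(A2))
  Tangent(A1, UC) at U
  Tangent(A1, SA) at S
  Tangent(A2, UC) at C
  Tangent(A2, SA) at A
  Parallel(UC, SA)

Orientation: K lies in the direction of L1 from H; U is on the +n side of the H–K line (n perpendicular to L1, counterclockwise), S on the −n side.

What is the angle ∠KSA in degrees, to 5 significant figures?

15.071°

The slot axis is L1's direction at 38.9°, so u = (cos 38.9°, sin 38.9°) = (0.77824, 0.62796) and n = (−sin 38.9°, cos 38.9°) = (-0.62796, 0.77824). H is at the origin and K lies 68.7 along u from H, so K = 68.7·u = (53.465, 43.141). Tangency of A1 to both parallel lines with radius 18.5 puts U and S at H ± 18.5·n: U = (-11.617, 14.397), S = (11.617, -14.397). Equal radii place C and A the same way about K: C = K + 18.5·n = (41.848, 57.539), A = K − 18.5·n = (65.083, 28.744). Then cos ∠KSA = SK·SA / (|SK||SA|), giving 15.071°.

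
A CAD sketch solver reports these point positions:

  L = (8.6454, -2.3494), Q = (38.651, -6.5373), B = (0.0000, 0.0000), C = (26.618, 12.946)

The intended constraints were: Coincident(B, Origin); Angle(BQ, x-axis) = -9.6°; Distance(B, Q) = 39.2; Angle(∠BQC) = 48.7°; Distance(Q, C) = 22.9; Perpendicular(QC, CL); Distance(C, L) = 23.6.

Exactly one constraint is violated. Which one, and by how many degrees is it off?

Perpendicular(QC, CL) — off by 8.70°.

B = (0.00, 0.00) ✓; BQ at -9.600° ✓; |BQ| = 39.20 ✓; ∠BQC = 48.70° ✓; |QC| = 22.90 ✓; ∠(QC, CL) = 98.70° ✗; |CL| = 23.60 ✓.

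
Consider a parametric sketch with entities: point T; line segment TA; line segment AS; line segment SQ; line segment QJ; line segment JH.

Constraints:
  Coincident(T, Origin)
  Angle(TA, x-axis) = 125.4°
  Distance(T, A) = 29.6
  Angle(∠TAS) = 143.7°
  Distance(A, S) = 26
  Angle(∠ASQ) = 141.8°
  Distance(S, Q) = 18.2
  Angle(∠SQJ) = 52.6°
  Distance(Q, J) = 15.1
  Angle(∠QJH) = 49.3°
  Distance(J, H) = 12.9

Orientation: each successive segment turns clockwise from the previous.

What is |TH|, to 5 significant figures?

57.014

T is at the origin; TA runs at 125.4° with length 29.6, so A = (-17.147, 24.128). ∠TAS = 143.7° gives AS at 89.100° from the x-axis; with |AS| = 26.0, S = (-16.738, 50.125). ∠ASQ = 141.8° gives SQ at 50.900° from the x-axis; with |SQ| = 18.2, Q = (-5.2600, 64.249). ∠SQJ = 52.6° gives QJ at -76.500° from the x-axis; with |QJ| = 15.1, J = (-1.7350, 49.566). ∠QJH = 49.3° gives JH at 152.80° from the x-axis; with |JH| = 12.9, H = (-13.208, 55.462). Then |TH| = |H − T| = 57.014.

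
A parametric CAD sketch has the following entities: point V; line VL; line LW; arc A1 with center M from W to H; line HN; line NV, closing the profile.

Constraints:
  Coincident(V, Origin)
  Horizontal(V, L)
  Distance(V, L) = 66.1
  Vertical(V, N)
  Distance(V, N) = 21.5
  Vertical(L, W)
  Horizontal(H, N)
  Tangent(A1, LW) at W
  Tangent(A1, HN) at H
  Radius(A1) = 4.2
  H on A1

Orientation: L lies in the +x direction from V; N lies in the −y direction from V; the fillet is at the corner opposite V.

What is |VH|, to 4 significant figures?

65.53

V is at the origin; VL is horizontal with |VL| = 66.1 and L on the +x side, so L = (66.10, 0.000). V and N share the same x with |VN| = 21.5 and N on the −y side, so N = (0.000, -21.50). The virtual corner opposite V is at (66.10, -21.50). Since A1 is tangent to LW there, MW ⟂ LW and A1 meets HN tangentially, so MH is at right angles to HN, with radius 4.2, so the center M sits 4.2 in from both sides at M = (61.90, -17.30). That places the tangent points at W = (66.10, -17.30) on LW and H = (61.90, -21.50) on HN. Then |VH| = |H − V| = 65.53.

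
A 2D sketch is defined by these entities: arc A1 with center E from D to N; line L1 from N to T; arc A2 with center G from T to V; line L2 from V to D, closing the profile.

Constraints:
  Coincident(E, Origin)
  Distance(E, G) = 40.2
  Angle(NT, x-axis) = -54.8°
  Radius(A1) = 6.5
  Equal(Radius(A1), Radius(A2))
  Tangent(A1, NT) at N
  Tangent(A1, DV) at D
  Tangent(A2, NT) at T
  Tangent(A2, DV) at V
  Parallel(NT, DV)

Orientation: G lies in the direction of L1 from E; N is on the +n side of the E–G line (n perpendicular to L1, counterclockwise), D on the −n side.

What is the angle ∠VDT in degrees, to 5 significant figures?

17.920°

Tangency of A1 to both parallel lines with radius 6.5 puts N and D at E ± 6.5·n: N = (5.3114, 3.7468), D = (-5.3114, -3.7468). Equal radii place T and V the same way about G: T = G + 6.5·n = (28.484, -29.102), V = G − 6.5·n = (17.861, -36.596). Then cos ∠VDT = DV·DT / (|DV||DT|), giving 17.920°.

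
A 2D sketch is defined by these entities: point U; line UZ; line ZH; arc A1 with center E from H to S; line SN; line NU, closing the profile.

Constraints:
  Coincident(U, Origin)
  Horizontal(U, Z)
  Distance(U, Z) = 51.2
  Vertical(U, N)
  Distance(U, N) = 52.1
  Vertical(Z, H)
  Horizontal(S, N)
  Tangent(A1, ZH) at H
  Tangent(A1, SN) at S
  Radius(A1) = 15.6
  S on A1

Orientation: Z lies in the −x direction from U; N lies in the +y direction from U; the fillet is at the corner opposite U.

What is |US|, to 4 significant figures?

63.10

The virtual corner opposite U is at (-51.20, 52.10). The tangent condition forces EH to be normal to ZH and the tangent condition forces ES to be normal to SN, with radius 15.6, so the center E sits 15.6 in from both sides at E = (-35.60, 36.50). That places the tangent points at H = (-51.20, 36.50) on ZH and S = (-35.60, 52.10) on SN. Then |US| = |S − U| = 63.10.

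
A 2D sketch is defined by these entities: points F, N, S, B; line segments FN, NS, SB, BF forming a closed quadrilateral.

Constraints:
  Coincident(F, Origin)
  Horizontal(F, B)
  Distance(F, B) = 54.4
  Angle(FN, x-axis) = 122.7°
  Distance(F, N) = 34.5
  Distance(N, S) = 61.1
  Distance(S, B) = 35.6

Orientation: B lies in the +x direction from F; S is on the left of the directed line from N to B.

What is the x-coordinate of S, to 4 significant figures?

42.30

Checks: |NS| = 61.10 ✓; |SB| = 35.60 ✓.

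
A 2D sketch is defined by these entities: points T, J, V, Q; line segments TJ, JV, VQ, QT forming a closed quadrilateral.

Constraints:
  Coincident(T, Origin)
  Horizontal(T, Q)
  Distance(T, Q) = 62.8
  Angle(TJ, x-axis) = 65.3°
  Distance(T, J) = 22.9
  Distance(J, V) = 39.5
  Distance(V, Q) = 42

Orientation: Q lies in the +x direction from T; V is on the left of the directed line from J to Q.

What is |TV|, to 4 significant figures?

59.02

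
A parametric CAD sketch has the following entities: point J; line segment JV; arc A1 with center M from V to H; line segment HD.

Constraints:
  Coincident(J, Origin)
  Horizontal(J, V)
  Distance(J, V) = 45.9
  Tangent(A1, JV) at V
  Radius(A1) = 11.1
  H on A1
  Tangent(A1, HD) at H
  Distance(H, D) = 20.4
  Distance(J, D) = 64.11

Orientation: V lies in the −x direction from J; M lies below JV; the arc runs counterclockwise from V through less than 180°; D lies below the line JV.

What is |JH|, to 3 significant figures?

58.2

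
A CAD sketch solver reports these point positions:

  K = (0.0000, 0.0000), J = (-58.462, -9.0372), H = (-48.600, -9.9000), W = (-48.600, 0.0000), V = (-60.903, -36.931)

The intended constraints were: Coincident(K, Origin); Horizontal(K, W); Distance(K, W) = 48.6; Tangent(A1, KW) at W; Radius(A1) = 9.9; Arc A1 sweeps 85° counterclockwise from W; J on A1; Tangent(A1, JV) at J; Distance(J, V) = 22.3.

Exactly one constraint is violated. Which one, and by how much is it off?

Distance(J, V) = 22.3 — off by 5.70.

K = (0.00, 0.00) ✓; K.y = 0.00, W.y = 0.00 ✓; |KW| = 48.60 ✓; ∠(HW, WK) = 90.00° ✓; |HW| = 9.900 ✓; bearing(H→J) − bearing(H→W) = 85.00° ✓; |HJ| = 9.900 ✓; ∠(HJ, JV) = 90.00° ✓; |JV| = 28.00 ✗.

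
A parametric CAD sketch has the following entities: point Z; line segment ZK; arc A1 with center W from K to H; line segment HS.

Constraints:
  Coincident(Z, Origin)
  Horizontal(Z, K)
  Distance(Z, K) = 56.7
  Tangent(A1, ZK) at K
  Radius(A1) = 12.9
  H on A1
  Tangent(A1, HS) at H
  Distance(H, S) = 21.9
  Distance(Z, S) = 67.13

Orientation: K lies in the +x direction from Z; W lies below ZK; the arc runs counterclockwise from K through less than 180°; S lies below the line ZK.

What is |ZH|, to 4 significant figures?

48.94

Checks: Z.y = 0.00, K.y = 0.00 ✓; |WH| = 12.90 ✓; ∠(WH, HS) = 90.00° ✓; |HS| = 21.90 ✓; |ZS| = 67.13 ✓.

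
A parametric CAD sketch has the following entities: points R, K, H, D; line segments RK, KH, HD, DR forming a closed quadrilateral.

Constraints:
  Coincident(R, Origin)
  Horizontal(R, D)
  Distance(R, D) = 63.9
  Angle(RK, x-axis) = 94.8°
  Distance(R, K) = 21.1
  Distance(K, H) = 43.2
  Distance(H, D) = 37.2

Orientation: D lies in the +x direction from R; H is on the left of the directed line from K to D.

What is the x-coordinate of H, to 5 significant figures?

40.680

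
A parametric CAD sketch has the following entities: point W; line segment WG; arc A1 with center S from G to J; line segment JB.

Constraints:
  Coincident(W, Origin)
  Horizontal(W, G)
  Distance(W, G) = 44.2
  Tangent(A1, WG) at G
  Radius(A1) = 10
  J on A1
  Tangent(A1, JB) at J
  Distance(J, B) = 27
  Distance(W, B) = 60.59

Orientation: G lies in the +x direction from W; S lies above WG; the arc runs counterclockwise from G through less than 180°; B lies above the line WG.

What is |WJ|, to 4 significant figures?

55.31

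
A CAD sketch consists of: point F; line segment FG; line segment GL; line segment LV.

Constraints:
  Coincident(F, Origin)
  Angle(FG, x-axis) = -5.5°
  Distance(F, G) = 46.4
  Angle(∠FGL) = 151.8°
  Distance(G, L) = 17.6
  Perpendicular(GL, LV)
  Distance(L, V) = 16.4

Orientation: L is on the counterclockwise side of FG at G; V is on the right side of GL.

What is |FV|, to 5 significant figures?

69.931

F is at the origin; FG runs at -5.5° with length 46.4, so G = 46.4·(cos -5.5°, sin -5.5°) = (46.186, -4.4472). ∠FGL = 151.8°, so GL runs at -5.5° + (180° − 151.8°) = 22.700° from the x-axis; with |GL| = 17.6, L = G + 17.6·(cos 22.700°, sin 22.700°) = (62.423, 2.3447). The perpendicularity gives LV at right angles to GL; with |LV| = 16.4 on the right of GL, V = L + 16.4·(0.38591, -0.92254) = (68.752, -12.785). Then |FV| = |V − F| = 69.931.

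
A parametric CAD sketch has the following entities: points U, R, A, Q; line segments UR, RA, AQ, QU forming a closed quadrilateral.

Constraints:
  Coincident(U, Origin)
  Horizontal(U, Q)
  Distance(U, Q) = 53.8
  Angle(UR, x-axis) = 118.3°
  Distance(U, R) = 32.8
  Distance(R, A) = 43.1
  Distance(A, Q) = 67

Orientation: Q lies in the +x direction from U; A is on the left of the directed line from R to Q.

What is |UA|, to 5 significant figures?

59.084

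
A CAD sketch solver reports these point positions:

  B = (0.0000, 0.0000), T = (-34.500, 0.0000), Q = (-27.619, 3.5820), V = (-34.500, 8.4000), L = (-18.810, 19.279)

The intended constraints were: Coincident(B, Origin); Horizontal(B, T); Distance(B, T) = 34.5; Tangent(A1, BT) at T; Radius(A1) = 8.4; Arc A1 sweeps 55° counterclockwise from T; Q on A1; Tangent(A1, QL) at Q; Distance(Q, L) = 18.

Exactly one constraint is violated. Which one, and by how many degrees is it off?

Tangent(A1, QL) at Q — off by 5.70°.

B = (0.00, 0.00) ✓; B.y = 0.00, T.y = 0.00 ✓; |BT| = 34.50 ✓; ∠(VT, TB) = 90.00° ✓; |VT| = 8.400 ✓; bearing(V→Q) − bearing(V→T) = 55.00° ✓; |VQ| = 8.400 ✓; ∠(VQ, QL) = 84.30° ✗; |QL| = 18.00 ✓.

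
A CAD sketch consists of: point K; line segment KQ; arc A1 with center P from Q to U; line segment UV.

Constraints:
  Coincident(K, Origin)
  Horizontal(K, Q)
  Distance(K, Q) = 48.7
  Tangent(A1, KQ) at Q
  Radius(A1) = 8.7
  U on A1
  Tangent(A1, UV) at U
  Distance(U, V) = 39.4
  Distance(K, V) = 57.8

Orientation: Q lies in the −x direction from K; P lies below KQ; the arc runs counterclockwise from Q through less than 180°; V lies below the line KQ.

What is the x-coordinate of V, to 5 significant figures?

-34.417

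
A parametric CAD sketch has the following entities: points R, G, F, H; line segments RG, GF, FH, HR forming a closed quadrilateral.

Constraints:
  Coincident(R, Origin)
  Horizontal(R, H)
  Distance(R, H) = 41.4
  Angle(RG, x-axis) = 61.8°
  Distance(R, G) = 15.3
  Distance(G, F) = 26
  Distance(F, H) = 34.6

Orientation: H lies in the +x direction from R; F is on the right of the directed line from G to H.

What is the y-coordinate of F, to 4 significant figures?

-12.45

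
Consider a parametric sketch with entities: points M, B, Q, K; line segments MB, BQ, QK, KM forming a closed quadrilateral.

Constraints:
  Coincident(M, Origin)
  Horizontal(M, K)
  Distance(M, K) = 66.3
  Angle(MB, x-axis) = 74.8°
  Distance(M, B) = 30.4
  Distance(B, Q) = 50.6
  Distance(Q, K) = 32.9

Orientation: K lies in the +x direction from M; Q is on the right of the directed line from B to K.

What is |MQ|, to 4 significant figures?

38.20

M is at the origin; M and K share the same y with |MK| = 66.3 and K in +x, so K = (66.3, 0). MB runs at 74.8° with |MB| = 30.4, so B = (7.971, 29.34). Q is determined by |BQ| = 50.6 and |QK| = 32.9 together: it lies at the intersection of circle(B, 50.6) and circle(K, 32.9). With |BK| = 65.29, the foot of the radical line on BK is 43.96 from B and the perpendicular offset is √(50.6² − 43.96²) = 25.05. Taking the right-of-BK solution: Q = (35.99, -12.80).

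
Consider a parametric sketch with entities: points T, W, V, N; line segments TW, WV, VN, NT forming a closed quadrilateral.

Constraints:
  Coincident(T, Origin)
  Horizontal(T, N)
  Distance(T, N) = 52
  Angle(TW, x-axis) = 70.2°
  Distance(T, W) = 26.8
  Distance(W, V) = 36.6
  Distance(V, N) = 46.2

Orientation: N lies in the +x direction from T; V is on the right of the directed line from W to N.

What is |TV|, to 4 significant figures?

13.44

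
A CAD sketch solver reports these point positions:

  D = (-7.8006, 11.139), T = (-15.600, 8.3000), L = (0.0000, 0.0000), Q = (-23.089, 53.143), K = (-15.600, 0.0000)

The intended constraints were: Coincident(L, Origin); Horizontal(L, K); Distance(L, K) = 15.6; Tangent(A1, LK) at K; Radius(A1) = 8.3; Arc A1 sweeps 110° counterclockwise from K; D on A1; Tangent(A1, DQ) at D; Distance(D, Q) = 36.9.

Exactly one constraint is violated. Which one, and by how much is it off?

Distance(D, Q) = 36.9 — off by 7.80.

L = (0.00, 0.00) ✓; L.y = 0.00, K.y = 0.00 ✓; |LK| = 15.60 ✓; ∠(TK, KL) = 90.00° ✓; |TK| = 8.300 ✓; bearing(T→D) − bearing(T→K) = 110.0° ✓; |TD| = 8.300 ✓; ∠(TD, DQ) = 90.00° ✓; |DQ| = 44.70 ✗.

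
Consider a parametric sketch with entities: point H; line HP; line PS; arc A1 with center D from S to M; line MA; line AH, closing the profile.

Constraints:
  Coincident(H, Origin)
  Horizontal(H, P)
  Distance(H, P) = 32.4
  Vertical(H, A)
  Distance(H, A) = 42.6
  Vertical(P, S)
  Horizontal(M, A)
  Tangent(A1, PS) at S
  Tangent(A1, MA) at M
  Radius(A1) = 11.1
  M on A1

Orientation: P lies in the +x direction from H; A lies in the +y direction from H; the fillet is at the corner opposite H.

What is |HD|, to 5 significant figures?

38.026

H is at the origin; H and P share the same y with |HP| = 32.4 and P on the +x side, so P = (32.400, 0.0000). HA is vertical with |HA| = 42.6 and A on the +y side, so A = (0.0000, 42.600). The virtual corner opposite H is at (32.400, 42.600). Since A1 is tangent to PS there, DS ⟂ PS and since A1 is tangent to MA there, DM ⟂ MA, with radius 11.1, so the center D sits 11.1 in from both sides at D = (21.300, 31.500). Then |HD| = |D − H| = 38.026.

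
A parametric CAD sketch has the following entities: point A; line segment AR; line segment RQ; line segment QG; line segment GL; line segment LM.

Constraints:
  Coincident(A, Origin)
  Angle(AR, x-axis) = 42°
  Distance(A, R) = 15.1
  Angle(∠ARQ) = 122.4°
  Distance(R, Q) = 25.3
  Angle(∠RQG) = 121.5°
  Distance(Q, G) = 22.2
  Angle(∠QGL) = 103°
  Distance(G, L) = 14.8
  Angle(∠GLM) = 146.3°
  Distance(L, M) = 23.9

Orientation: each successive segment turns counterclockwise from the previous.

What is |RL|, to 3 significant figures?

39.4

A is at the origin; AR runs at 42.0° with length 15.1, so R = (11.2, 10.1). ∠ARQ = 122.4° gives RQ at 99.6° from the x-axis; with |RQ| = 25.3, Q = (7.00, 35.0). ∠RQG = 121.5° gives QG at 158° from the x-axis; with |QG| = 22.2, G = (-13.6, 43.3). ∠QGL = 103.0° gives GL at -125° from the x-axis; with |GL| = 14.8, L = (-22.1, 31.2). Then |RL| = |L − R| = 39.4.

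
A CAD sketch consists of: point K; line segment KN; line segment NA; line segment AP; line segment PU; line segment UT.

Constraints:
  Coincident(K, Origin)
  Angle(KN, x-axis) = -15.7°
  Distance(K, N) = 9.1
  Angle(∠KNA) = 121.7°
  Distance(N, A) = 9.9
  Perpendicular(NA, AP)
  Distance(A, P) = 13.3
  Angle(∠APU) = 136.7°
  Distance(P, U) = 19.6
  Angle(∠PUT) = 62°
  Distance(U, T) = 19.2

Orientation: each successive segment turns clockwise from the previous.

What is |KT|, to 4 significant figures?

5.181

∠APU = 136.7° gives PU at 152.7° from the x-axis; with |PU| = 19.6, U = (-18.71, -6.655). ∠PUT = 62.0° gives UT at 34.70° from the x-axis; with |UT| = 19.2, T = (-2.927, 4.275). Then |KT| = |T − K| = 5.181.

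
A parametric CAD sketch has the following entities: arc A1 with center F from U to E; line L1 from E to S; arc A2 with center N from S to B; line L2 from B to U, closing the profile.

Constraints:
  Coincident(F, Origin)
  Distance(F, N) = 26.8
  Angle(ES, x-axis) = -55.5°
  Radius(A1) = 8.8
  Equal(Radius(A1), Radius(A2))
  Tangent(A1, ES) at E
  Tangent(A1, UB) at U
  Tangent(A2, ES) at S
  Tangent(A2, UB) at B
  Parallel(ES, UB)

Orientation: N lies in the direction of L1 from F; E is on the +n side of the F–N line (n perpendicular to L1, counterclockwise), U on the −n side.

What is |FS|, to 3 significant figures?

28.2

The slot axis is L1's direction at -55.5°, so u = (cos -55.5°, sin -55.5°) = (0.566, -0.824) and n = (−sin -55.5°, cos -55.5°) = (0.824, 0.566). F is at the origin and N lies 26.8 along u from F, so N = 26.8·u = (15.2, -22.1). Tangency of A1 to both parallel lines with radius 8.8 puts E and U at F ± 8.8·n: E = (7.25, 4.98), U = (-7.25, -4.98). Equal radii place S and B the same way about N: S = N + 8.8·n = (22.4, -17.1), B = N − 8.8·n = (7.93, -27.1). Then |FS| = |S − F| = 28.2.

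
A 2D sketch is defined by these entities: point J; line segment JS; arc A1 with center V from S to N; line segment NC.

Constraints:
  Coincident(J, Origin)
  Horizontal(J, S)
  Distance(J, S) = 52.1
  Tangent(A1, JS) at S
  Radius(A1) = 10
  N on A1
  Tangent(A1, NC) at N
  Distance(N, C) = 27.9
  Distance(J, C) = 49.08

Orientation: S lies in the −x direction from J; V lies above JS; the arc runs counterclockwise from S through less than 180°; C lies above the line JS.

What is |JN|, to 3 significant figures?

43.1

Checks: J = (0.00, 0.00) ✓; |VN| = 10.00 ✓; ∠(VN, NC) = 90.00° ✓; |NC| = 27.90 ✓; |JC| = 49.08 ✓.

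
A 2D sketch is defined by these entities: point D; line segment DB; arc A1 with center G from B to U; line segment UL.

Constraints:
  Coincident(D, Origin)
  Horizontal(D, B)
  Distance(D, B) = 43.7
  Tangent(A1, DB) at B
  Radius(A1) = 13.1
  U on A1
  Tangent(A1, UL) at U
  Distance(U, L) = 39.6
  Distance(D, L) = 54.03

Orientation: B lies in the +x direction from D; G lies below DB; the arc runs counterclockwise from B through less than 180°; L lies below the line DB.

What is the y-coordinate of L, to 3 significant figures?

-49.1

Checks: |GU| = 13.10 ✓; ∠(GU, UL) = 90.00° ✓; |UL| = 39.60 ✓; |DL| = 54.03 ✓.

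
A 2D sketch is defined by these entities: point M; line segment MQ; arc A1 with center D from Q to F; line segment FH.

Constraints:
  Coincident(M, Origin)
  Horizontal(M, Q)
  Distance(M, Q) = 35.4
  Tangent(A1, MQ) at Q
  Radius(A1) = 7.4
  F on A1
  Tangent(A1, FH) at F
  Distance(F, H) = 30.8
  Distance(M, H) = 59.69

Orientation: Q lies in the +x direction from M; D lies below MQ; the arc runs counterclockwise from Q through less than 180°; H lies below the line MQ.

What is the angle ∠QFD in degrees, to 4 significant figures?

27.59°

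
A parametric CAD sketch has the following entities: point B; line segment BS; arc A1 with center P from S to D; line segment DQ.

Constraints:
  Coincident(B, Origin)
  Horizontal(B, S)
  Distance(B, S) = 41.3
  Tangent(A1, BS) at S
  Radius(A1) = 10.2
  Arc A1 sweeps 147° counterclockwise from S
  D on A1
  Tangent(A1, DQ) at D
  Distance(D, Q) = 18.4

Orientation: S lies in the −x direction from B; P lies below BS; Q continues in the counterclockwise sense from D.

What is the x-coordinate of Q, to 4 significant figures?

-31.42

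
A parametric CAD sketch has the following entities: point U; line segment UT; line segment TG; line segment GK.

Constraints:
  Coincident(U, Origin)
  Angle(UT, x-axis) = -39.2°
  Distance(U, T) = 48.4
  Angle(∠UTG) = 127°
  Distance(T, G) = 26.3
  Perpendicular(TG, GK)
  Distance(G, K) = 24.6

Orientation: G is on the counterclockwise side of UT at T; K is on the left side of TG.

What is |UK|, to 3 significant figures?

57.2

U is at the origin; UT runs at -39.2° with length 48.4, so T = 48.4·(cos -39.2°, sin -39.2°) = (37.5, -30.6). ∠UTG = 127.0°, so TG runs at -39.2° + (180° − 127.0°) = 13.8° from the x-axis; with |TG| = 26.3, G = T + 26.3·(cos 13.8°, sin 13.8°) = (63.0, -24.3). TG ⟂ GK; with |GK| = 24.6 on the left of TG, K = G + 24.6·(-0.239, 0.971) = (57.2, -0.427). Then |UK| = |K − U| = 57.2.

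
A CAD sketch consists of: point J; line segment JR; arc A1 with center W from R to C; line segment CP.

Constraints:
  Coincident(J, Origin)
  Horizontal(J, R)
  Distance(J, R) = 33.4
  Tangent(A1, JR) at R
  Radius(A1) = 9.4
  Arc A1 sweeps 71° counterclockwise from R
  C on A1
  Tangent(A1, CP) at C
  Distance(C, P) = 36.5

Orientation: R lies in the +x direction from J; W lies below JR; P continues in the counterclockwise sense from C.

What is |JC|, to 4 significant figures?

25.32

J is at the origin; JR is horizontal with |JR| = 33.4 and R on the +x side, so R = (33.40, 0.000). Since A1 is tangent to JR there, WR ⟂ JR, so W = R + (0, -9.4) = (33.40, -9.400). On A1, R sits at bearing 90° from W; a 71° counterclockwise sweep puts C at bearing 161°, so C = W + 9.4·(cos 161°, sin 161°) = (24.51, -6.340). Then |JC| = |C − J| = 25.32.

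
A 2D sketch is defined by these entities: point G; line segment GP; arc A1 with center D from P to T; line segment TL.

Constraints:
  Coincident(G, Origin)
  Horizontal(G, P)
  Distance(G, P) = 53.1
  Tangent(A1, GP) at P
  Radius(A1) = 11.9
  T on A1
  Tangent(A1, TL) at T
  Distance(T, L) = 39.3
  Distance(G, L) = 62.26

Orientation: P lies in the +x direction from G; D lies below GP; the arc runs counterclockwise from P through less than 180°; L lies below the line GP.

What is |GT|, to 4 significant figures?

42.63

G is at the origin; GP is horizontal with |GP| = 53.1 and P on the +x side, so P = (53.10, 0.000). A1 meets GP tangentially, so DP is at right angles to GP, so D = P + (0, -11.9) = (53.10, -11.90). Since DT ⟂ TL (tangency), |DL| = √(11.9² + 39.3²) = 41.06 regardless of where T sits on A1. So L lies on both circle(G, 62.26) and circle(D, 41.06); the below-GP intersection is L = (37.34, -49.82). T is the foot of the tangent from L: T = (41.26, -10.71).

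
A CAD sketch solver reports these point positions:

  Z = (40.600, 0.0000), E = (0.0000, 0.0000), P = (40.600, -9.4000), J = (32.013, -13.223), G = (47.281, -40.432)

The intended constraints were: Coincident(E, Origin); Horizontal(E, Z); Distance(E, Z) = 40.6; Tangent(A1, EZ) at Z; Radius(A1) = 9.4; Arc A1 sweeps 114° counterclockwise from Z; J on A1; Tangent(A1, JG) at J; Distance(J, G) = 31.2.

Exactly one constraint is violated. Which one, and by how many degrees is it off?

Tangent(A1, JG) at J — off by 5.30°.

E = (0.00, 0.00) ✓; E.y = 0.00, Z.y = 0.00 ✓; |EZ| = 40.60 ✓; ∠(PZ, ZE) = 90.00° ✓; |PZ| = 9.400 ✓; bearing(P→J) − bearing(P→Z) = 114.0° ✓; |PJ| = 9.400 ✓; ∠(PJ, JG) = 84.70° ✗; |JG| = 31.20 ✓.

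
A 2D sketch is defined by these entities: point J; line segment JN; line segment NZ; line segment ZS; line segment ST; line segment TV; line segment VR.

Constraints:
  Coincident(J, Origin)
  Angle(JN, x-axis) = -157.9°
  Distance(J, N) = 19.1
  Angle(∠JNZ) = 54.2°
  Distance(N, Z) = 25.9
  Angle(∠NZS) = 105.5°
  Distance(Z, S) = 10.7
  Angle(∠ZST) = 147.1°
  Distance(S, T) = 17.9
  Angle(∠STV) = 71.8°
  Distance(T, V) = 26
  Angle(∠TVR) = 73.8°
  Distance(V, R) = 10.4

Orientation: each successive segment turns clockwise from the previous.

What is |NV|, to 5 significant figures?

12.464

J is at the origin; JN runs at -157.9° with length 19.1, so N = (-17.697, -7.1859). ∠JNZ = 54.2° gives NZ at 76.300° from the x-axis; with |NZ| = 25.9, Z = (-11.563, 17.977). ∠NZS = 105.5° gives ZS at 1.8000° from the x-axis; with |ZS| = 10.7, S = (-0.86787, 18.313). ∠ZST = 147.1° gives ST at -31.100° from the x-axis; with |ST| = 17.9, T = (14.459, 9.0674). ∠STV = 71.8° gives TV at -139.30° from the x-axis; with |TV| = 26.0, V = (-5.2522, -7.8872). Then |NV| = |V − N| = 12.464.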